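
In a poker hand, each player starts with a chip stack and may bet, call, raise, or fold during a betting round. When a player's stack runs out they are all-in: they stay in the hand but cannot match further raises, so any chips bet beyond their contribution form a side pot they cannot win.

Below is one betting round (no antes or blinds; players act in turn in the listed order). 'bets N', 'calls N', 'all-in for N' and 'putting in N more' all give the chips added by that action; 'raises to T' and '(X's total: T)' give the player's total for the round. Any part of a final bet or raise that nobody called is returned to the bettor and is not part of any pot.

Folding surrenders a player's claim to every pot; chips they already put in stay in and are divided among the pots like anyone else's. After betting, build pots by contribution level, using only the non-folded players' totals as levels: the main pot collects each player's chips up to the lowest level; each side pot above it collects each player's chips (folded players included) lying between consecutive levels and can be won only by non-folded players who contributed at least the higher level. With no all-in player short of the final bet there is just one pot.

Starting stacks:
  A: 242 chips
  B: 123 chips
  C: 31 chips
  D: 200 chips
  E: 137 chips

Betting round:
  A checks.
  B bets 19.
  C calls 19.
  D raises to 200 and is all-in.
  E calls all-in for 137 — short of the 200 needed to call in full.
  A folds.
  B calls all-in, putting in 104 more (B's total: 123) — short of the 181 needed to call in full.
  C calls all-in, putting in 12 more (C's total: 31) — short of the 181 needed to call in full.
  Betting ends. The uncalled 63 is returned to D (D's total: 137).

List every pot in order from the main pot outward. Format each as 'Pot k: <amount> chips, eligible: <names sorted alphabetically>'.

Contributions (after 63 returned to D): B=123, C=31, D=137, E=137
Folded: A
Pot levels (distinct totals of non-folded players): 31, 123, 137
Layer 1-31: 31 each from B, C, D, E = 31*4 = 124 chips; eligible B, C, D, E
Layer 32-123: 92 each from B, D, E = 92*3 = 276 chips; eligible B, D, E
Layer 124-137: 14 each from D, E = 14*2 = 28 chips; eligible D, E

Pot 1: 124 chips, eligible: B, C, D, E
Pot 2: 276 chips, eligible: B, D, E
Pot 3: 28 chips, eligible: D, E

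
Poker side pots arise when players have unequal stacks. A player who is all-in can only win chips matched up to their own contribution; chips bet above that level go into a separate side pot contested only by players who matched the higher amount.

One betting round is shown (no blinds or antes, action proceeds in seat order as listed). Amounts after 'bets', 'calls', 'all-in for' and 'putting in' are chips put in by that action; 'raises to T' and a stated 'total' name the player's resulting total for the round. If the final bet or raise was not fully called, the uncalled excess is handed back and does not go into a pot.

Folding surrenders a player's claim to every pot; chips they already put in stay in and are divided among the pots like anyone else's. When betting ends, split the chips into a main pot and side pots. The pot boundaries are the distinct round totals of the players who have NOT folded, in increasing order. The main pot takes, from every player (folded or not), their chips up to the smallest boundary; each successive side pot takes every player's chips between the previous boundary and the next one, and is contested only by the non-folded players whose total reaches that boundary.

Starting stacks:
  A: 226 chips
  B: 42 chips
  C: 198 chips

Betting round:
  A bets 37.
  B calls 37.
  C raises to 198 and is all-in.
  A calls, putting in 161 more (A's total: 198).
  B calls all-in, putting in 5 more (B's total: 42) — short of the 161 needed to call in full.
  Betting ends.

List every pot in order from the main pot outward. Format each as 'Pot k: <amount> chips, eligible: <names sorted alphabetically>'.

Contributions: A=198, B=42, C=198
Pot levels (distinct totals of non-folded players): 42, 198
Layer 1-42: 42 each from A, B, C = 42*3 = 126 chips; eligible A, B, C
Layer 43-198: 156 each from A, C = 156*2 = 312 chips; eligible A, C

Pot 1: 126 chips, eligible: A, B, C
Pot 2: 312 chips, eligible: A, C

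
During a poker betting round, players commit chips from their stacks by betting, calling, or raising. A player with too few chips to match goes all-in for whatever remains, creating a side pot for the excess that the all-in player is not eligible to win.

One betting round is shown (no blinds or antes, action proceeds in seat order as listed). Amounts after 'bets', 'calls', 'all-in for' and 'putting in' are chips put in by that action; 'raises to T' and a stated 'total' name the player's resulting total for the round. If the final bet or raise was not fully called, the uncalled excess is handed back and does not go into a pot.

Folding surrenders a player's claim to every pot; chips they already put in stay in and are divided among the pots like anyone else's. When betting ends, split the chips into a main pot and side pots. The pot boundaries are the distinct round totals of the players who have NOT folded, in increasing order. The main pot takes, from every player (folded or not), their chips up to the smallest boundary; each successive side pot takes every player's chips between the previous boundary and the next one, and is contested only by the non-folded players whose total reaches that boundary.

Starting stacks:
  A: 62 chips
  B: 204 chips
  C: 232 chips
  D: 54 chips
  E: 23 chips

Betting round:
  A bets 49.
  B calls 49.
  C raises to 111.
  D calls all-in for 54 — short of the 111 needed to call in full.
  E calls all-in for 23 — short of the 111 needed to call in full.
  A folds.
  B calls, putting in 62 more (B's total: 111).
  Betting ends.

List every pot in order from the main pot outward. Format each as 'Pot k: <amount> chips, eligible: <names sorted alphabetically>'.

Contributions: A=49, B=111, C=111, D=54, E=23
Folded: A
Pot levels (distinct totals of non-folded players): 23, 54, 111
Layer 1-23: 23 each from A, B, C, D, E = 23*5 = 115 chips; eligible B, C, D, E
Layer 24-54: A 26 + B 31 + C 31 + D 31 = 119 chips; eligible B, C, D
Layer 55-111: 57 each from B, C = 57*2 = 114 chips; eligible B, C

Pot 1: 115 chips, eligible: B, C, D, E
Pot 2: 119 chips, eligible: B, C, D
Pot 3: 114 chips, eligible: B, C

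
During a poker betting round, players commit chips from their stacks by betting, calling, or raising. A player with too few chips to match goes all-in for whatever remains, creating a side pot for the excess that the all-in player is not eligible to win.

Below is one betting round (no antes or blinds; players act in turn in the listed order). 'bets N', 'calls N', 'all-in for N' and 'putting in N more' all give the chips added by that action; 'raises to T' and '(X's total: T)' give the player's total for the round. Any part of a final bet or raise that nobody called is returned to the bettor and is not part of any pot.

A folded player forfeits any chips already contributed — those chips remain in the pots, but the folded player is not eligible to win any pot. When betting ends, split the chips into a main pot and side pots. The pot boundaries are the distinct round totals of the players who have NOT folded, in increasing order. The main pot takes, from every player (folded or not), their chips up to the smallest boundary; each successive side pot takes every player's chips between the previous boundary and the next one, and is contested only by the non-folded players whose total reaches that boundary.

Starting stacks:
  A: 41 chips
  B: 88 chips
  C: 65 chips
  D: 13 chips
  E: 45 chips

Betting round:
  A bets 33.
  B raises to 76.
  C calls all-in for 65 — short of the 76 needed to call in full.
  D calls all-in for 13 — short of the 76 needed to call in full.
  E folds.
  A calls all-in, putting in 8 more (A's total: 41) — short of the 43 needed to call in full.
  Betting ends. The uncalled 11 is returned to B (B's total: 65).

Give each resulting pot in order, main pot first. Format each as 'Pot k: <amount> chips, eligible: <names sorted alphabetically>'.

Contributions (after 11 returned to B): A=41, B=65, C=65, D=13
Folded: E
Pot levels (distinct totals of non-folded players): 13, 41, 65
Layer 1-13: 13 each from A, B, C, D = 13*4 = 52 chips; eligible A, B, C, D
Layer 14-41: 28 each from A, B, C = 28*3 = 84 chips; eligible A, B, C
Layer 42-65: 24 each from B, C = 24*2 = 48 chips; eligible B, C

Pot 1: 52 chips, eligible: A, B, C, D
Pot 2: 84 chips, eligible: A, B, C
Pot 3: 48 chips, eligible: B, C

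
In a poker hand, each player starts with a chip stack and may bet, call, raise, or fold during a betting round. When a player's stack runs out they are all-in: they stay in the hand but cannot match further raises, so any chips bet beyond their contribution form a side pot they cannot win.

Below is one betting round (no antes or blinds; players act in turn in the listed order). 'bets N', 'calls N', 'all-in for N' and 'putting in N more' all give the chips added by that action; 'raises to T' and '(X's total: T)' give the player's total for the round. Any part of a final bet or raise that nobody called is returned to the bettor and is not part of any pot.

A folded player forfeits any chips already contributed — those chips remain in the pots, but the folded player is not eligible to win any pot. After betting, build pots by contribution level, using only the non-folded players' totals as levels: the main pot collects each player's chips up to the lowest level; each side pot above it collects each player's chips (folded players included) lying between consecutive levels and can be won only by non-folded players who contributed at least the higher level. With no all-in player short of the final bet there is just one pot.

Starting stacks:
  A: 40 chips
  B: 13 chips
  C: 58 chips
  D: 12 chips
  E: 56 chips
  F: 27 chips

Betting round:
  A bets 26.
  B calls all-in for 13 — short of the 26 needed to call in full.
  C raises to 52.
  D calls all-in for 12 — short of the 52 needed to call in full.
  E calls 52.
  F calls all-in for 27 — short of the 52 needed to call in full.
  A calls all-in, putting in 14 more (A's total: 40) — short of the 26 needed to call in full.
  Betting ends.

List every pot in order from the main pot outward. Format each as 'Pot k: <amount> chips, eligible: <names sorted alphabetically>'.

Pot 1: 72 chips, eligible: A, B, C, D, E, F
Pot 2: 5 chips, eligible: A, B, C, E, F
Pot 3: 56 chips, eligible: A, C, E, F
Pot 4: 39 chips, eligible: A, C, E
Pot 5: 24 chips, eligible: C, E

Derivation:
Contributions: A=40, B=13, C=52, D=12, E=52, F=27
Pot levels (distinct totals of non-folded players): 12, 13, 27, 40, 52
Layer 1-12: 12 each from A, B, C, D, E, F = 12*6 = 72 chips; eligible A, B, C, D, E, F
Layer 13-13: 1 each from A, B, C, E, F = 1*5 = 5 chips; eligible A, B, C, E, F
Layer 14-27: 14 each from A, C, E, F = 14*4 = 56 chips; eligible A, C, E, F
Layer 28-40: 13 each from A, C, E = 13*3 = 39 chips; eligible A, C, E
Layer 41-52: 12 each from C, E = 12*2 = 24 chips; eligible C, E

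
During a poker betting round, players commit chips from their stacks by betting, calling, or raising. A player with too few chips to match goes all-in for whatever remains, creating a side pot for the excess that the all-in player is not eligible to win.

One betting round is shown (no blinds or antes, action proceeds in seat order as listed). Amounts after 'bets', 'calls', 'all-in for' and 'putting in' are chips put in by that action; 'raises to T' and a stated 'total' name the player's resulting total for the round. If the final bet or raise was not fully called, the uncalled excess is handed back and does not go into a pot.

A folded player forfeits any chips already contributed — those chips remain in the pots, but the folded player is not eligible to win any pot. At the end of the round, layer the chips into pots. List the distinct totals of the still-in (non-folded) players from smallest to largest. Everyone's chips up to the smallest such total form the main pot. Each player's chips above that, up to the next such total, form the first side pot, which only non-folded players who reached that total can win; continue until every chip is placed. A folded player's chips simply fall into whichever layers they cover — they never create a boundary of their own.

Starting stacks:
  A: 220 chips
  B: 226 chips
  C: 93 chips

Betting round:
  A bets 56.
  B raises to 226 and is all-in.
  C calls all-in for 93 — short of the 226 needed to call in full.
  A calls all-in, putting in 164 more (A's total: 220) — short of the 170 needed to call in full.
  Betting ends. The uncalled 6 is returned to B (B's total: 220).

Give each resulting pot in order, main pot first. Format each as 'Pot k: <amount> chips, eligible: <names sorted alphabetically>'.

Pot 1: 279 chips, eligible: A, B, C
Pot 2: 254 chips, eligible: A, B

Derivation:
Contributions (after 6 returned to B): A=220, B=220, C=93
Pot levels (distinct totals of non-folded players): 93, 220
Layer 1-93: 93 each from A, B, C = 93*3 = 279 chips; eligible A, B, C
Layer 94-220: 127 each from A, B = 127*2 = 254 chips; eligible A, B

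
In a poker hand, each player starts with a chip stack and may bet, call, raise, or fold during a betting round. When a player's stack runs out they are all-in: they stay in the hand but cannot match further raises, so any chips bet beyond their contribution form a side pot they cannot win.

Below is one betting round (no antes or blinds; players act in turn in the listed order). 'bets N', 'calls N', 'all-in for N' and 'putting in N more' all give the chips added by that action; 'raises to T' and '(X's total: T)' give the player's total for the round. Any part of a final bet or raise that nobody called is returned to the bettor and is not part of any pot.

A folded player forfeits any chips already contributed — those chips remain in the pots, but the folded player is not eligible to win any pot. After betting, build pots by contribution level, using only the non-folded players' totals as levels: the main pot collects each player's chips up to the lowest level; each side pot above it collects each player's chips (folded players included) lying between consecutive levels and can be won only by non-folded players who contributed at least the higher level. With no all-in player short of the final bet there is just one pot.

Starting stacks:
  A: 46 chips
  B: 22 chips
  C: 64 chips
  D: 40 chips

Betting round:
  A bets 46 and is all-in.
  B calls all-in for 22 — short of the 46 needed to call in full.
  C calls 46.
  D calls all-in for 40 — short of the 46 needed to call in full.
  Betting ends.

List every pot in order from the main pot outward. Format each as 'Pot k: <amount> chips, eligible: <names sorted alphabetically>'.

Contributions: A=46, B=22, C=46, D=40
Pot levels (distinct totals of non-folded players): 22, 40, 46
Layer 1-22: 22 each from A, B, C, D = 22*4 = 88 chips; eligible A, B, C, D
Layer 23-40: 18 each from A, C, D = 18*3 = 54 chips; eligible A, C, D
Layer 41-46: 6 each from A, C = 6*2 = 12 chips; eligible A, C

Pot 1: 88 chips, eligible: A, B, C, D
Pot 2: 54 chips, eligible: A, C, D
Pot 3: 12 chips, eligible: A, C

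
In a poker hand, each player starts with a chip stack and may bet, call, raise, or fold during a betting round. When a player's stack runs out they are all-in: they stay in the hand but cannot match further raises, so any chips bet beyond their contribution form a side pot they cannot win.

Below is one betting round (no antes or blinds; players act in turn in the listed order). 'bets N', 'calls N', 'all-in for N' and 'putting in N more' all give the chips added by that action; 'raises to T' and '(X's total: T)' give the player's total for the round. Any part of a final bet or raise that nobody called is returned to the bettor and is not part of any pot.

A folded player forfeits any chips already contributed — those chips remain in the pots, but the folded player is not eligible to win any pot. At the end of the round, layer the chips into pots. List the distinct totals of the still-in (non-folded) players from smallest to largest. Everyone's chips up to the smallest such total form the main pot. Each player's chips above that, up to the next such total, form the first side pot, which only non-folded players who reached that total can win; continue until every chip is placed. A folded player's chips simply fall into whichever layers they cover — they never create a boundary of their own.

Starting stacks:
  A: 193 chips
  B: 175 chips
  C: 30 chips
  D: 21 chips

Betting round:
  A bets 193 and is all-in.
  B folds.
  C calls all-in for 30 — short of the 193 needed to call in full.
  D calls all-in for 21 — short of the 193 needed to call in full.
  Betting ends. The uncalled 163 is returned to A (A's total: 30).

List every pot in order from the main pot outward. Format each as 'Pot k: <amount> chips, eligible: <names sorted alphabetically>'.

Contributions (after 163 returned to A): A=30, C=30, D=21
Folded: B
Pot levels (distinct totals of non-folded players): 21, 30
Layer 1-21: 21 each from A, C, D = 21*3 = 63 chips; eligible A, C, D
Layer 22-30: 9 each from A, C = 9*2 = 18 chips; eligible A, C

Pot 1: 63 chips, eligible: A, C, D
Pot 2: 18 chips, eligible: A, C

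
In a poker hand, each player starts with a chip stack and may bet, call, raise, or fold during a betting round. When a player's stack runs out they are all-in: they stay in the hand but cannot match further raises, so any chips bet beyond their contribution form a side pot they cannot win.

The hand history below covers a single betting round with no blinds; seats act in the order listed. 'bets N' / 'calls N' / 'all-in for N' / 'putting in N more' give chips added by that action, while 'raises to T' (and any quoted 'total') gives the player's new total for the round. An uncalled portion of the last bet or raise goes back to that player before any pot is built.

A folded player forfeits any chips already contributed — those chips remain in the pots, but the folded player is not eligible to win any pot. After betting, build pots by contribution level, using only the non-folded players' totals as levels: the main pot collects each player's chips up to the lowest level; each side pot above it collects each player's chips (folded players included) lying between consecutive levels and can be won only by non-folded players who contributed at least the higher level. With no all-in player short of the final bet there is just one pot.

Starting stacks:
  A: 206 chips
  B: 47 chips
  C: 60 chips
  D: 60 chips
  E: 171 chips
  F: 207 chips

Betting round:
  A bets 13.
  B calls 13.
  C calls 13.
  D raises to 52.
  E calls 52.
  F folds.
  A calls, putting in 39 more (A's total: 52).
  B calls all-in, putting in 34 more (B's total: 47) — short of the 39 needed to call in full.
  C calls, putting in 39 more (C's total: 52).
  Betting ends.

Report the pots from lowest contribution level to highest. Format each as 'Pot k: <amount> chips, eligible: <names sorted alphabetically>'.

Pot 1: 235 chips, eligible: A, B, C, D, E
Pot 2: 20 chips, eligible: A, C, D, E

Derivation:
Contributions: A=52, B=47, C=52, D=52, E=52
Folded: F
Pot levels (distinct totals of non-folded players): 47, 52
Layer 1-47: 47 each from A, B, C, D, E = 47*5 = 235 chips; eligible A, B, C, D, E
Layer 48-52: 5 each from A, C, D, E = 5*4 = 20 chips; eligible A, C, D, E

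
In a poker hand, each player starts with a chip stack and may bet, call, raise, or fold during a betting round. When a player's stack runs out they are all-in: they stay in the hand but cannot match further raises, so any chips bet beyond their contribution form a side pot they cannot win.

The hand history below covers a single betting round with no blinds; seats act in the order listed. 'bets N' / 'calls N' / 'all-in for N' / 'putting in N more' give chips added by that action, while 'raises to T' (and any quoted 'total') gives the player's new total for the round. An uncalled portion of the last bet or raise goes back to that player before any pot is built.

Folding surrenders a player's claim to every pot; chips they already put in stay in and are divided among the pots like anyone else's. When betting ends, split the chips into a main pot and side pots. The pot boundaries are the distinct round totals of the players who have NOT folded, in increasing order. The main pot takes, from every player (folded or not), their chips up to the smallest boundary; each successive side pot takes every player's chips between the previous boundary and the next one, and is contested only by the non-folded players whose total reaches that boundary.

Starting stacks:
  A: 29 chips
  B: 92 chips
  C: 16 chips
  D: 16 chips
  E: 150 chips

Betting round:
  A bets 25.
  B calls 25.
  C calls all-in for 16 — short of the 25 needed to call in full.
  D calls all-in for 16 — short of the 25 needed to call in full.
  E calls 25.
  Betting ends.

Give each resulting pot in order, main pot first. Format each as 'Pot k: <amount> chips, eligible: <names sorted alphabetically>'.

Contributions: A=25, B=25, C=16, D=16, E=25
Pot levels (distinct totals of non-folded players): 16, 25
Layer 1-16: 16 each from A, B, C, D, E = 16*5 = 80 chips; eligible A, B, C, D, E
Layer 17-25: 9 each from A, B, E = 9*3 = 27 chips; eligible A, B, E

Pot 1: 80 chips, eligible: A, B, C, D, E
Pot 2: 27 chips, eligible: A, B, E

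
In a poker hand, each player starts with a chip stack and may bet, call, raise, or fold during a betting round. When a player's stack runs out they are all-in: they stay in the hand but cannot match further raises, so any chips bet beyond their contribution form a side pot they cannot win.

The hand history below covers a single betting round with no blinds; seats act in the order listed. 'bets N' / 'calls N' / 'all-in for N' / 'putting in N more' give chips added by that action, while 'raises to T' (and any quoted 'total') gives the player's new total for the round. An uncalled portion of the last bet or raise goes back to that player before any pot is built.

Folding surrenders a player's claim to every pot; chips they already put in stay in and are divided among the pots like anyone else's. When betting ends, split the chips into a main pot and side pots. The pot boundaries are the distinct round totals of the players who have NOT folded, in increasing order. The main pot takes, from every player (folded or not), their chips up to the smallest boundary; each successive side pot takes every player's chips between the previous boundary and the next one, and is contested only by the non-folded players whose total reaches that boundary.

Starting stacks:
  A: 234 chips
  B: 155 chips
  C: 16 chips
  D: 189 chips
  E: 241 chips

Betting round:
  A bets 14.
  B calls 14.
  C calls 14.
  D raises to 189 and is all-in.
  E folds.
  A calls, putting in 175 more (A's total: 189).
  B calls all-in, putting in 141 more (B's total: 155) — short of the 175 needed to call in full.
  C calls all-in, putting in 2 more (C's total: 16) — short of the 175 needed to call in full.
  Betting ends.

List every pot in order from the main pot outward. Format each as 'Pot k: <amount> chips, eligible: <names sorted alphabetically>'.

Pot 1: 64 chips, eligible: A, B, C, D
Pot 2: 417 chips, eligible: A, B, D
Pot 3: 68 chips, eligible: A, D

Derivation:
Contributions: A=189, B=155, C=16, D=189
Folded: E
Pot levels (distinct totals of non-folded players): 16, 155, 189
Layer 1-16: 16 each from A, B, C, D = 16*4 = 64 chips; eligible A, B, C, D
Layer 17-155: 139 each from A, B, D = 139*3 = 417 chips; eligible A, B, D
Layer 156-189: 34 each from A, D = 34*2 = 68 chips; eligible A, D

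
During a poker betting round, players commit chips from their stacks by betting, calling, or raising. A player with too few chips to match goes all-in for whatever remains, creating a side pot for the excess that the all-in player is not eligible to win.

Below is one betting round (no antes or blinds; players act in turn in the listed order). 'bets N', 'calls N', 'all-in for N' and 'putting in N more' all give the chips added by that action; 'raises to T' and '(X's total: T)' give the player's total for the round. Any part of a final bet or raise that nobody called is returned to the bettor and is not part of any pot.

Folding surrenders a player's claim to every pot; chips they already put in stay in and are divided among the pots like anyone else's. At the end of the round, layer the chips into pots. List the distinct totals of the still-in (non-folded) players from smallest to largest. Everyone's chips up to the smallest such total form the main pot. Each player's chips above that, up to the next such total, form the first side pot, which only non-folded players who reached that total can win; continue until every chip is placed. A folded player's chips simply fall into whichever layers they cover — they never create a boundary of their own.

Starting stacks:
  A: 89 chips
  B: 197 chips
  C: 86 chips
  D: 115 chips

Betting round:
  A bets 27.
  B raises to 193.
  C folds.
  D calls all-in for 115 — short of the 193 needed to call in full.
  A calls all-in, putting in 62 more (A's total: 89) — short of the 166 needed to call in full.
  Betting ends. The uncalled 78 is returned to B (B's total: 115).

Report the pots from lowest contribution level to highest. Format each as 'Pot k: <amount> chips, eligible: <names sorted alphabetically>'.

Pot 1: 267 chips, eligible: A, B, D
Pot 2: 52 chips, eligible: B, D

Derivation:
Contributions (after 78 returned to B): A=89, B=115, D=115
Folded: C
Pot levels (distinct totals of non-folded players): 89, 115
Layer 1-89: 89 each from A, B, D = 89*3 = 267 chips; eligible A, B, D
Layer 90-115: 26 each from B, D = 26*2 = 52 chips; eligible B, D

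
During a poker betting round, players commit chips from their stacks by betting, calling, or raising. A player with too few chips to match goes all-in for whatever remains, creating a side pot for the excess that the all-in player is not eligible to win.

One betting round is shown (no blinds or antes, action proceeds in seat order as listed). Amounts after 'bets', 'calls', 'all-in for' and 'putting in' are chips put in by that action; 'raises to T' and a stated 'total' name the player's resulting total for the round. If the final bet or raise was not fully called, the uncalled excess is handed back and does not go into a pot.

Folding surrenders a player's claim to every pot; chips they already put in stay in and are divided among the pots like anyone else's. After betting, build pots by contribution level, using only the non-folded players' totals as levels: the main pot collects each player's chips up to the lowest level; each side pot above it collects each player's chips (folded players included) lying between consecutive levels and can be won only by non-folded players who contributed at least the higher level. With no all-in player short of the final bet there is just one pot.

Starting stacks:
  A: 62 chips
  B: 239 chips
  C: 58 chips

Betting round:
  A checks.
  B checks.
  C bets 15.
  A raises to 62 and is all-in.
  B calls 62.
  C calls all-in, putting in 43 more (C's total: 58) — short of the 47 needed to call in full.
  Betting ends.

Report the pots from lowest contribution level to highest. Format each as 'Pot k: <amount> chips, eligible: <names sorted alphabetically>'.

Pot 1: 174 chips, eligible: A, B, C
Pot 2: 8 chips, eligible: A, B

Derivation:
Contributions: A=62, B=62, C=58
Pot levels (distinct totals of non-folded players): 58, 62
Layer 1-58: 58 each from A, B, C = 58*3 = 174 chips; eligible A, B, C
Layer 59-62: 4 each from A, B = 4*2 = 8 chips; eligible A, B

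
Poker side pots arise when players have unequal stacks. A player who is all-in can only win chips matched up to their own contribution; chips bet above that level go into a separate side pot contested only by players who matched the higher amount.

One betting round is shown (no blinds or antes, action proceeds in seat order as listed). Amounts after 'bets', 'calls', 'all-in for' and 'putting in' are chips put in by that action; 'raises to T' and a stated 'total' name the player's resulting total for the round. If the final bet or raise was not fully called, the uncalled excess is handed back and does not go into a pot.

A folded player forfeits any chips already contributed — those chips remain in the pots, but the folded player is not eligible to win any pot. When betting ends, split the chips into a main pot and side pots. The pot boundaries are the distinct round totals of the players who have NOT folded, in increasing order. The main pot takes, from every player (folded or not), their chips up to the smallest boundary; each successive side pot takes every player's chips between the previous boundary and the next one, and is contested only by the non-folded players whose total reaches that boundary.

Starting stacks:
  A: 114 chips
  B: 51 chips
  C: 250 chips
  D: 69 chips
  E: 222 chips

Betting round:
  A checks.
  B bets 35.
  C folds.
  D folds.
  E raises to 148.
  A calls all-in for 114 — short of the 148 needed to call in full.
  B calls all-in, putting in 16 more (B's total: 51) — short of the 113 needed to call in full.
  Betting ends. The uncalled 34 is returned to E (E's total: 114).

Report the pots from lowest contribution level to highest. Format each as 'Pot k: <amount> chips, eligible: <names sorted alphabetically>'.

Pot 1: 153 chips, eligible: A, B, E
Pot 2: 126 chips, eligible: A, E

Derivation:
Contributions (after 34 returned to E): A=114, B=51, E=114
Folded: C, D
Pot levels (distinct totals of non-folded players): 51, 114
Layer 1-51: 51 each from A, B, E = 51*3 = 153 chips; eligible A, B, E
Layer 52-114: 63 each from A, E = 63*2 = 126 chips; eligible A, E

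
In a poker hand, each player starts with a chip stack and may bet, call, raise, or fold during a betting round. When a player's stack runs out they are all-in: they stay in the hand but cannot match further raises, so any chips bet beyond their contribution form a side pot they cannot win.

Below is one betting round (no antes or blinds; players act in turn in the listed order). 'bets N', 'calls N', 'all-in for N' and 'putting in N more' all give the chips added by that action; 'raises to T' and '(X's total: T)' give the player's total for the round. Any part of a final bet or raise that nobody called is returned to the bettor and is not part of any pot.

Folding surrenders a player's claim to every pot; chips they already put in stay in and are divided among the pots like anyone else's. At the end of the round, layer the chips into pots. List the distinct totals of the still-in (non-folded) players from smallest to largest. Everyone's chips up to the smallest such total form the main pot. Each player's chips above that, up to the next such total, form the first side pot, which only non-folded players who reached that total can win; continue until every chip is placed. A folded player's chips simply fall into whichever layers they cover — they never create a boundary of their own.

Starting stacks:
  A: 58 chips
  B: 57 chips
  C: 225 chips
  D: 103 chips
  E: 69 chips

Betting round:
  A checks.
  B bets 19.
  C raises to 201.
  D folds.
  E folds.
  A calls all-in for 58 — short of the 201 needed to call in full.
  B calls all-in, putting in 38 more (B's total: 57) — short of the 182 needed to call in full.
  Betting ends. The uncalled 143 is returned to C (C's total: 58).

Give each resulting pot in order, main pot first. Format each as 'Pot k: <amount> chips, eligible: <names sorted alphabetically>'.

Contributions (after 143 returned to C): A=58, B=57, C=58
Folded: D, E
Pot levels (distinct totals of non-folded players): 57, 58
Layer 1-57: 57 each from A, B, C = 57*3 = 171 chips; eligible A, B, C
Layer 58-58: 1 each from A, C = 1*2 = 2 chips; eligible A, C

Pot 1: 171 chips, eligible: A, B, C
Pot 2: 2 chips, eligible: A, C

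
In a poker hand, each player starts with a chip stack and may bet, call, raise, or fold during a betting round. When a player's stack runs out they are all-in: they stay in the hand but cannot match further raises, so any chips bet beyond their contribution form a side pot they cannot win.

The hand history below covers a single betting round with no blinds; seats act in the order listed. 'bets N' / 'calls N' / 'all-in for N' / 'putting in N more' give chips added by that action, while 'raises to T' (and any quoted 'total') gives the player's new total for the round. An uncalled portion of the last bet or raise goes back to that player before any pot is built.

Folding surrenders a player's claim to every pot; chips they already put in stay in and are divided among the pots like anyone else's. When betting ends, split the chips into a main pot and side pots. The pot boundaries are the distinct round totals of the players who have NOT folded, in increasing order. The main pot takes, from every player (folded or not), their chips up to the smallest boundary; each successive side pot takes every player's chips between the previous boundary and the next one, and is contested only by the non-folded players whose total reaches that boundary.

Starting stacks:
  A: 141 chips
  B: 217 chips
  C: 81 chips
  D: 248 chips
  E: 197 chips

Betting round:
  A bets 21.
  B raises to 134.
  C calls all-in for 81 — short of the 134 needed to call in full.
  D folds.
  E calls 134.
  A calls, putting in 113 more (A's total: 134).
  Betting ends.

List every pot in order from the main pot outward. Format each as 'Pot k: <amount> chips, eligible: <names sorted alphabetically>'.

Contributions: A=134, B=134, C=81, E=134
Folded: D
Pot levels (distinct totals of non-folded players): 81, 134
Layer 1-81: 81 each from A, B, C, E = 81*4 = 324 chips; eligible A, B, C, E
Layer 82-134: 53 each from A, B, E = 53*3 = 159 chips; eligible A, B, E

Pot 1: 324 chips, eligible: A, B, C, E
Pot 2: 159 chips, eligible: A, B, E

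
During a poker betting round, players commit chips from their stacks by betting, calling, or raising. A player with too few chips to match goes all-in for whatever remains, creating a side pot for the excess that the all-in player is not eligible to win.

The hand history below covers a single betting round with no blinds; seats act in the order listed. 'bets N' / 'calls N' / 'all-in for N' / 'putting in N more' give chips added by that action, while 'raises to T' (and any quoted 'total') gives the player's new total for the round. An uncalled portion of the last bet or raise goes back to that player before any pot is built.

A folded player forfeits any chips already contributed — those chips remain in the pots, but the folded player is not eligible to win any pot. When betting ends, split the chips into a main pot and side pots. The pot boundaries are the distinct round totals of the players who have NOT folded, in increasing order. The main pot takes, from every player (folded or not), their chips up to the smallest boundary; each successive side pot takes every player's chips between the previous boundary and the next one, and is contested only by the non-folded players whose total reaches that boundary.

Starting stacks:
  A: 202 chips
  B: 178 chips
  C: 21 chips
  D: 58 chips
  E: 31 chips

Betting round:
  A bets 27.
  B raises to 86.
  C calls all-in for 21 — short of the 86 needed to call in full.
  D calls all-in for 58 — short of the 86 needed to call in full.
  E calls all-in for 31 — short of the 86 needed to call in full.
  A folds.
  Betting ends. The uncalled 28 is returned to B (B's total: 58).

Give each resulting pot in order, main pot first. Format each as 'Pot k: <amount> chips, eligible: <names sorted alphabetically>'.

Contributions (after 28 returned to B): A=27, B=58, C=21, D=58, E=31
Folded: A
Pot levels (distinct totals of non-folded players): 21, 31, 58
Layer 1-21: 21 each from A, B, C, D, E = 21*5 = 105 chips; eligible B, C, D, E
Layer 22-31: A 6 + B 10 + D 10 + E 10 = 36 chips; eligible B, D, E
Layer 32-58: 27 each from B, D = 27*2 = 54 chips; eligible B, D

Pot 1: 105 chips, eligible: B, C, D, E
Pot 2: 36 chips, eligible: B, D, E
Pot 3: 54 chips, eligible: B, D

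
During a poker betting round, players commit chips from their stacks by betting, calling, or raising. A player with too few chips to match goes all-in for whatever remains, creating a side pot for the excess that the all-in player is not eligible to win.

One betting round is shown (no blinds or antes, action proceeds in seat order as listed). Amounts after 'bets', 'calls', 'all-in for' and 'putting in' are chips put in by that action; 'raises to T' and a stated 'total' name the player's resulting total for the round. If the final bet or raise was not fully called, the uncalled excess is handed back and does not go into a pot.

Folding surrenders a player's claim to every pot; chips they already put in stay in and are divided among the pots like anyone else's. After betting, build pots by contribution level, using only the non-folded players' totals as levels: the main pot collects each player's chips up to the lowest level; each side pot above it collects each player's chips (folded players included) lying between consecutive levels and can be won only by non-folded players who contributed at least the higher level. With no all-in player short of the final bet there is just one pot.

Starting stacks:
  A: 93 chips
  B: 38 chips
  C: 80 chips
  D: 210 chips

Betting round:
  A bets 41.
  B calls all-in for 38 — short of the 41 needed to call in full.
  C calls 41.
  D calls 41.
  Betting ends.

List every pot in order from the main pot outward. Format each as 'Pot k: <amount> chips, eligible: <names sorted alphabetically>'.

Contributions: A=41, B=38, C=41, D=41
Pot levels (distinct totals of non-folded players): 38, 41
Layer 1-38: 38 each from A, B, C, D = 38*4 = 152 chips; eligible A, B, C, D
Layer 39-41: 3 each from A, C, D = 3*3 = 9 chips; eligible A, C, D

Pot 1: 152 chips, eligible: A, B, C, D
Pot 2: 9 chips, eligible: A, C, D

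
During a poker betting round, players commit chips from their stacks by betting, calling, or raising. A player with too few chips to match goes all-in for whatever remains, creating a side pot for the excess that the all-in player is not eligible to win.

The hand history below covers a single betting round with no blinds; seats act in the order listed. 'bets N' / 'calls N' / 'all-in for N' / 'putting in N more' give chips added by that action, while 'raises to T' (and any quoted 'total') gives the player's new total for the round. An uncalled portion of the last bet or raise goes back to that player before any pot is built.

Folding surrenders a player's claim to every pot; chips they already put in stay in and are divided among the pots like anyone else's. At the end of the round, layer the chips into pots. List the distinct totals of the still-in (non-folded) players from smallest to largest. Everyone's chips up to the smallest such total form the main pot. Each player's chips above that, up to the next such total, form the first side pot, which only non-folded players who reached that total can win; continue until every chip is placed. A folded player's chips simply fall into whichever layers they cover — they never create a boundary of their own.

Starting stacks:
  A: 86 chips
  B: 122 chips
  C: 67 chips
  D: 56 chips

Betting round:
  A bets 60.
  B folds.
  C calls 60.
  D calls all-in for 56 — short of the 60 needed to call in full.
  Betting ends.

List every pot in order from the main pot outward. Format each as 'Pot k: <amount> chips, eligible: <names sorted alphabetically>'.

Contributions: A=60, C=60, D=56
Folded: B
Pot levels (distinct totals of non-folded players): 56, 60
Layer 1-56: 56 each from A, C, D = 56*3 = 168 chips; eligible A, C, D
Layer 57-60: 4 each from A, C = 4*2 = 8 chips; eligible A, C

Pot 1: 168 chips, eligible: A, C, D
Pot 2: 8 chips, eligible: A, C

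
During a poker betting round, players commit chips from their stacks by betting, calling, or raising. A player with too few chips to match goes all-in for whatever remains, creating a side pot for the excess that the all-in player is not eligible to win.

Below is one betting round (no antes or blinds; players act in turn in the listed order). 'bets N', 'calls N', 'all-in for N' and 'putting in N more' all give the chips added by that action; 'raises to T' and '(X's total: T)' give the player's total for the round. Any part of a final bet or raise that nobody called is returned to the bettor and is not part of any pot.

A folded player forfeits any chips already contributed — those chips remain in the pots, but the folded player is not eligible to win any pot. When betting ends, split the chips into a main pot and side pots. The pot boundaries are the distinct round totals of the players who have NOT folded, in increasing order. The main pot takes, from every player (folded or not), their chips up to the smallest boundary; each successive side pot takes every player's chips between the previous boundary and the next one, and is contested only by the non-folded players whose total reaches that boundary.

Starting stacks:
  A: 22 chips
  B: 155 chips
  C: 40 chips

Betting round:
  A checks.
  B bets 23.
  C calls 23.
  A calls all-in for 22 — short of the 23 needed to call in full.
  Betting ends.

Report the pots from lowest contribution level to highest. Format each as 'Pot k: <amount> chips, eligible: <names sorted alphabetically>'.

Pot 1: 66 chips, eligible: A, B, C
Pot 2: 2 chips, eligible: B, C

Derivation:
Contributions: A=22, B=23, C=23
Pot levels (distinct totals of non-folded players): 22, 23
Layer 1-22: 22 each from A, B, C = 22*3 = 66 chips; eligible A, B, C
Layer 23-23: 1 each from B, C = 1*2 = 2 chips; eligible B, C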